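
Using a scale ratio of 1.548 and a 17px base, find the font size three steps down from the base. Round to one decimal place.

4.6px

A modular type scale is a geometric sequence: sizeₙ = base × rⁿ.
17.0 ÷ 1.548³ = 17.0 ÷ 3.70948 ≈ 4.58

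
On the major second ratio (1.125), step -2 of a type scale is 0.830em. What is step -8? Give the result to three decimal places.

0.409em

0.830 ÷ 1.125⁶ = 0.830 ÷ 2.02729 ≈ 0.409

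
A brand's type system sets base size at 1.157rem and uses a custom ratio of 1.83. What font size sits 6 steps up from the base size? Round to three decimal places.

43.455rem

1.157 × 1.83⁶ = 1.157 × 37.55835 ≈ 43.455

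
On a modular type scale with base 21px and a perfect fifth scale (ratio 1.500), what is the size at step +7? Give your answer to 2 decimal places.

358.80px

21.0 × 1.500⁷ = 21.0 × 17.08594 ≈ 358.80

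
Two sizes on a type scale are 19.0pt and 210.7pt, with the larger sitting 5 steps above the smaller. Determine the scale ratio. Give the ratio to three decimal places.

1.618

The ratio satisfies 19.0 × r⁵ = 210.7, so r = (210.7 / 19.0)^(1/5).
r = 11.0895^(1/5) ≈ 1.6180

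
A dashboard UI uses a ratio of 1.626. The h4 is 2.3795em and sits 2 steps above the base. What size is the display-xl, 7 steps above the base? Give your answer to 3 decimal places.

27.045em

Moving from step +2 to step +7 is 5 steps up, so multiply by r⁵.
2.3795 × 1.626⁵ = 2.3795 × 11.36587 ≈ 27.045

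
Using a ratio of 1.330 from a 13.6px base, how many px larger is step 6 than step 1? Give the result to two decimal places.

Step 1: 13.6 × 1.330 = 18.0880px
Step 6: 13.6 × 1.330⁶ = 75.2747px
Difference: 75.2747 − 18.0880 = 57.1867px

57.19px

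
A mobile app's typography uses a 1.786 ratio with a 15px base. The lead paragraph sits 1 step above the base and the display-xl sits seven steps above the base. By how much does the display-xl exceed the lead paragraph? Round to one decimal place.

842.7px

Step 1: 15.0 × 1.786 = 26.790px
Step 7: 15.0 × 1.786⁷ = 869.484px
Difference: 869.484 − 26.790 = 842.694px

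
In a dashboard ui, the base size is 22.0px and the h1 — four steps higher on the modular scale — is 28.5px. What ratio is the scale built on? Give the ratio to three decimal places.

The ratio satisfies 22.0 × r⁴ = 28.5, so r = (28.5 / 22.0)^(1/4).
r = 1.2955^(1/4) ≈ 1.0669

1.067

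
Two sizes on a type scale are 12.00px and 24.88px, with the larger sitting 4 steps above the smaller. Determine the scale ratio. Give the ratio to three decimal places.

r⁴ = 24.88 / 12.00, so r = (24.88/12.00)^(1/4).
r = 2.0733^(1/4) ≈ 1.2000

1.200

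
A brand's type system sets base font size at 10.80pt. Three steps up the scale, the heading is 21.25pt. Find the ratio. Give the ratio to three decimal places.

r³ = 21.25 / 10.80, so r = (21.25/10.80)^(1/3).
r = 1.9676^(1/3) ≈ 1.2531

1.253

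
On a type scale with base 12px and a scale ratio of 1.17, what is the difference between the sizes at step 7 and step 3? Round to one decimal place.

16.8px

Step 3: 12.0 × 1.17³ = 19.219px
Step 7: 12.0 × 1.17⁷ = 36.015px
Difference: 36.015 − 19.219 = 16.796px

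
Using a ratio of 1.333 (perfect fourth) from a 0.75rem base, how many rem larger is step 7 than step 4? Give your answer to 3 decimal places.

3.241rem

Step 4: 0.75 × 1.333⁴ = 2.36800rem
Step 7: 0.75 × 1.333⁷ = 5.60883rem
Difference: 5.60883 − 2.36800 = 3.24083rem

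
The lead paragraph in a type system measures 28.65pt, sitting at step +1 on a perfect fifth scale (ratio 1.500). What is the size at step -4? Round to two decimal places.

28.65 ÷ 1.500⁵ = 28.65 ÷ 7.59375 ≈ 3.773

3.77pt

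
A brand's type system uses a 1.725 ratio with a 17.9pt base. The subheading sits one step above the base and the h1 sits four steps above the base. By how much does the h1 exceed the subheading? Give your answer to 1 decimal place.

Step 1: 17.9 × 1.725 = 30.877pt
Step 4: 17.9 × 1.725⁴ = 158.493pt
Difference: 158.493 − 30.877 = 127.616pt

127.6pt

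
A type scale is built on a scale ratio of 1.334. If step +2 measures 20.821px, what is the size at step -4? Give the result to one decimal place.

Moving from step +2 to step -4 is 6 steps down, so divide by r⁶.
20.821 ÷ 1.334⁶ = 20.821 ÷ 5.63553 ≈ 3.695

3.7px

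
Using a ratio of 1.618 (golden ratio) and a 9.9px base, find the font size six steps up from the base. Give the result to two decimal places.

9.9 × 1.618⁶ = 9.9 × 17.94201 ≈ 177.63

177.63px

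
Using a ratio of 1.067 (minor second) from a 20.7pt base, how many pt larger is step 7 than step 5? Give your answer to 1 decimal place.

Step 5: 20.7 × 1.067⁵ = 28.628pt
Step 7: 20.7 × 1.067⁷ = 32.593pt
Difference: 32.593 − 28.628 = 3.965pt

4.0pt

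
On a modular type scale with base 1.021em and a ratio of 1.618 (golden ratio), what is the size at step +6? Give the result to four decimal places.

18.3188em

1.021 × 1.618⁶ = 1.021 × 17.94201 ≈ 18.3188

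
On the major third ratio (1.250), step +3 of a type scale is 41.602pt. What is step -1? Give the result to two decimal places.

Moving from step +3 to step -1 is 4 steps down, so divide by r⁴.
41.602 ÷ 1.250⁴ = 41.602 ÷ 2.44141 ≈ 17.040

17.04pt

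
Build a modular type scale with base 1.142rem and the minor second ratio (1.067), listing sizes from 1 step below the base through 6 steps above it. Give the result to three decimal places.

Step -1: 1.142 ÷ 1.067 = 1.070
Step 0: 1.142rem
Step 1: 1.142 × 1.067 = 1.219
Step 2: 1.142 × 1.067² = 1.300
Step 3: 1.142 × 1.067³ = 1.387
Step 4: 1.142 × 1.067⁴ = 1.480
Step 5: 1.142 × 1.067⁵ = 1.579
Step 6: 1.142 × 1.067⁶ = 1.685

1.070rem, 1.142rem, 1.219rem, 1.300rem, 1.387rem, 1.480rem, 1.579rem, 1.685rem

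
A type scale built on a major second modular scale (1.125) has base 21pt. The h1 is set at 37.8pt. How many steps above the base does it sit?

1.125ⁿ = 37.8 / 21 = 1.8000
n = ln(1.8000) / ln(1.125) = 0.5878 / 0.1178 ≈ 4.99

5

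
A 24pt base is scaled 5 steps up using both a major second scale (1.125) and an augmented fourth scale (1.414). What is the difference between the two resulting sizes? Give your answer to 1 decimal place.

Major second: 24.0 × 1.125⁵ = 43.249pt
Augmented fourth: 24.0 × 1.414⁵ = 135.662pt
Difference: 135.662 − 43.249 = 92.413pt

92.4pt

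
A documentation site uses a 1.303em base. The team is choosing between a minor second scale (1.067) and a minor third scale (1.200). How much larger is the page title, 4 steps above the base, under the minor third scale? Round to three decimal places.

1.013em

Minor second: 1.303 × 1.067⁴ = 1.68889em
Minor third: 1.303 × 1.200⁴ = 2.70190em
Difference: 2.70190 − 1.68889 = 1.01301em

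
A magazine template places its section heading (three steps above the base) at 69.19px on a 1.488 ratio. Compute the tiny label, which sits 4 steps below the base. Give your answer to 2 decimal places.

69.19 ÷ 1.488⁷ = 69.19 ÷ 16.15178 ≈ 4.284

4.28px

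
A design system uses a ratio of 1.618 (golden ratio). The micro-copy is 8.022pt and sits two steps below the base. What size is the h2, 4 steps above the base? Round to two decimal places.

143.93pt

Moving from step -2 to step +4 is 6 steps up, so multiply by r⁶.
8.022 × 1.618⁶ = 8.022 × 17.94201 ≈ 143.931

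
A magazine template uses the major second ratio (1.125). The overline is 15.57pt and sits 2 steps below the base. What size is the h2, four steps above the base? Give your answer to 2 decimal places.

31.56pt

The gap is 4 − (-2) = 6 steps, so the factor is 1.125^6.
15.57 × 1.125⁶ = 15.57 × 2.02729 ≈ 31.565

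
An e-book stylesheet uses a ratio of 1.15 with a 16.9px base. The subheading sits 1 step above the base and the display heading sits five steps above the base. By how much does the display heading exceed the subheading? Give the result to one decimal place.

Step 1: 16.9 × 1.15 = 19.435px
Step 5: 16.9 × 1.15⁵ = 33.992px
Difference: 33.992 − 19.435 = 14.557px

14.6px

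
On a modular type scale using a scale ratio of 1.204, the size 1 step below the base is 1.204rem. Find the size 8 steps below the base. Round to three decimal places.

The gap is -8 − (-1) = -7 steps, so the factor is 1.204^-7.
1.204 ÷ 1.204⁷ = 1.204 ÷ 3.66763 ≈ 0.328

0.328rem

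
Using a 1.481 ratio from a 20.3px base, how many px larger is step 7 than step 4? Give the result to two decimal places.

219.58px

Step 4: 20.3 × 1.481⁴ = 97.6599px
Step 7: 20.3 × 1.481⁷ = 317.2353px
Difference: 317.2353 − 97.6599 = 219.5754px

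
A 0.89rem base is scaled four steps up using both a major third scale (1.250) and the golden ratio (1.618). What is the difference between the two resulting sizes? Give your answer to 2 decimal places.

3.93rem

Major third: 0.89 × 1.250⁴ = 2.1729rem
Golden ratio: 0.89 × 1.618⁴ = 6.0996rem
Difference: 6.0996 − 2.1729 = 3.9267rem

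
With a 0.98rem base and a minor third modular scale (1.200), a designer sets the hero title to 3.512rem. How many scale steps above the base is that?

1.200ⁿ = 3.512 / 0.98 = 3.5837
n = ln(3.5837) / ln(1.200) = 1.2764 / 0.1823 ≈ 7.00

7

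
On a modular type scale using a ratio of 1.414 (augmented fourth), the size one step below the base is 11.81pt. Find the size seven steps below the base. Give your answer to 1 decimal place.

1.5pt

The gap is -7 − (-1) = -6 steps, so the factor is 1.414^-6.
11.81 ÷ 1.414⁶ = 11.81 ÷ 7.99275 ≈ 1.478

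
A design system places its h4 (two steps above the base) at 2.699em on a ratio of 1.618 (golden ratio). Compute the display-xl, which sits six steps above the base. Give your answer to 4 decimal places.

The gap is 6 − (2) = 4 steps, so the factor is 1.618^4.
2.699 × 1.618⁴ = 2.699 × 6.85353 ≈ 18.4977

18.4977em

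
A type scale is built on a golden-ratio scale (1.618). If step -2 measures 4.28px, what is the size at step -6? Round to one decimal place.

Moving from step -2 to step -6 is 4 steps down, so divide by r⁴.
4.28 ÷ 1.618⁴ = 4.28 ÷ 6.85353 ≈ 0.624

0.6px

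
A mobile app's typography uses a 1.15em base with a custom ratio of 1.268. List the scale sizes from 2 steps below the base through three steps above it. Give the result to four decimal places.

0.7153em, 0.9069em, 1.1500em, 1.4582em, 1.8490em, 2.3445em

Step -2: 1.15 ÷ 1.268² = 0.7153
Step -1: 1.15 ÷ 1.268 = 0.9069
Step 0: 1.15em
Step 1: 1.15 × 1.268 = 1.4582
Step 2: 1.15 × 1.268² = 1.8490
Step 3: 1.15 × 1.268³ = 2.3445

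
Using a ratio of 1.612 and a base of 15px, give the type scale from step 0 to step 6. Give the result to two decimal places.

15.00px, 24.18px, 38.98px, 62.83px, 101.29px, 163.27px, 263.20px

Step 0: 15px
Step 1: 15.0 × 1.612 = 24.18
Step 2: 15.0 × 1.612² = 38.98
Step 3: 15.0 × 1.612³ = 62.83
Step 4: 15.0 × 1.612⁴ = 101.29
Step 5: 15.0 × 1.612⁵ = 163.27
Step 6: 15.0 × 1.612⁶ = 263.20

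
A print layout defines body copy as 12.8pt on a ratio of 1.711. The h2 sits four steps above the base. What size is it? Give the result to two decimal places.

A modular type scale is a geometric sequence: sizeₙ = base × rⁿ.
12.8 × 1.711⁴ = 12.8 × 8.57038 ≈ 109.70

109.70pt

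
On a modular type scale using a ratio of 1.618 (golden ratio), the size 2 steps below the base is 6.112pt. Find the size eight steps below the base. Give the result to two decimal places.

6.112 ÷ 1.618⁶ = 6.112 ÷ 17.94201 ≈ 0.341

0.34pt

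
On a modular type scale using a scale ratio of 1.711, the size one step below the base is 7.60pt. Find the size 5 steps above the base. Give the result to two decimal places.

190.68pt

7.60 × 1.711⁶ = 7.60 × 25.08997 ≈ 190.684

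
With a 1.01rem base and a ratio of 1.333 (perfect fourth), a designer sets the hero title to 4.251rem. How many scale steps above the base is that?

1.333ⁿ = 4.251 / 1.01 = 4.2089
n = ln(4.2089) / ln(1.333) = 1.4372 / 0.2874 ≈ 5.00

5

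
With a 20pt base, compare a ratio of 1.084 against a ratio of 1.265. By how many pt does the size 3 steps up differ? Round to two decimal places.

15.01pt

At 1.084: 20.0 × 1.084³ = 25.4752pt
At 1.265: 20.0 × 1.265³ = 40.4857pt
Difference: 40.4857 − 25.4752 = 15.0105pt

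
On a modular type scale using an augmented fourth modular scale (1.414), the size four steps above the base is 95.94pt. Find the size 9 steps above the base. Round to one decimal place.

542.3pt

95.94 × 1.414⁵ = 95.94 × 5.65258 ≈ 542.309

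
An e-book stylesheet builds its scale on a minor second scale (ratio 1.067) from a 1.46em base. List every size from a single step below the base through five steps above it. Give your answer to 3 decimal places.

1.368em, 1.460em, 1.558em, 1.662em, 1.774em, 1.892em, 2.019em

Step -1: 1.46 ÷ 1.067 = 1.368
Step 0: 1.46em
Step 1: 1.46 × 1.067 = 1.558
Step 2: 1.46 × 1.067² = 1.662
Step 3: 1.46 × 1.067³ = 1.774
Step 4: 1.46 × 1.067⁴ = 1.892
Step 5: 1.46 × 1.067⁵ = 2.019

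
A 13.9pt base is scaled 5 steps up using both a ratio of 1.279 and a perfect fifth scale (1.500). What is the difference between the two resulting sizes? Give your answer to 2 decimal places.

57.98pt

At 1.279: 13.9 × 1.279⁵ = 47.5738pt
Perfect fifth: 13.9 × 1.500⁵ = 105.5531pt
Difference: 105.5531 − 47.5738 = 57.9793pt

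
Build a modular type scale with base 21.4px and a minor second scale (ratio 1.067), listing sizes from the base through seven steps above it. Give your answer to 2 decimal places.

Step 0: 21.4px
Step 1: 21.4 × 1.067 = 22.83
Step 2: 21.4 × 1.067² = 24.36
Step 3: 21.4 × 1.067³ = 26.00
Step 4: 21.4 × 1.067⁴ = 27.74
Step 5: 21.4 × 1.067⁵ = 29.60
Step 6: 21.4 × 1.067⁶ = 31.58
Step 7: 21.4 × 1.067⁷ = 33.69

21.40px, 22.83px, 24.36px, 26.00px, 27.74px, 29.60px, 31.58px, 33.69px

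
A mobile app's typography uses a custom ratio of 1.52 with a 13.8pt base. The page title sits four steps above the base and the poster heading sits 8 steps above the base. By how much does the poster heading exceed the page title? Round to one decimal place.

Step 4: 13.8 × 1.52⁴ = 73.664pt
Step 8: 13.8 × 1.52⁸ = 393.213pt
Difference: 393.213 − 73.664 = 319.549pt

319.5pt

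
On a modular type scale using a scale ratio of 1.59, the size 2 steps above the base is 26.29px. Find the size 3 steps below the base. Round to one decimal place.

2.6px

26.29 ÷ 1.59⁵ = 26.29 ÷ 10.16215 ≈ 2.587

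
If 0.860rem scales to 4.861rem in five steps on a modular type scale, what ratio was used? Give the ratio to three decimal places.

1.414

The ratio satisfies 0.860 × r⁵ = 4.861, so r = (4.861 / 0.860)^(1/5).
r = 5.6523^(1/5) ≈ 1.4140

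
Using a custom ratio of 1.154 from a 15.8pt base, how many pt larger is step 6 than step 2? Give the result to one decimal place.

16.3pt

Step 2: 15.8 × 1.154² = 21.041pt
Step 6: 15.8 × 1.154⁶ = 37.316pt
Difference: 37.316 − 21.041 = 16.275pt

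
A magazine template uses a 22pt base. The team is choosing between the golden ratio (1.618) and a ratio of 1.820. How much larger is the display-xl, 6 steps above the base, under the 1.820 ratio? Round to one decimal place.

Golden ratio: 22.0 × 1.618⁶ = 394.724pt
At 1.820: 22.0 × 1.820⁶ = 799.560pt
Difference: 799.560 − 394.724 = 404.836pt

404.8pt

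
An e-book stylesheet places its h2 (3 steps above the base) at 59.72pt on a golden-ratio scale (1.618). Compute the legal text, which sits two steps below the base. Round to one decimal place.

5.4pt

Moving from step +3 to step -2 is 5 steps down, so divide by r⁵.
59.72 ÷ 1.618⁵ = 59.72 ÷ 11.08901 ≈ 5.386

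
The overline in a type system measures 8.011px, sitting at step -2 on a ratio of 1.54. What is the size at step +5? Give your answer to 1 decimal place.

164.6px

The gap is 5 − (-2) = 7 steps, so the factor is 1.54^7.
8.011 × 1.54⁷ = 8.011 × 20.54211 ≈ 164.563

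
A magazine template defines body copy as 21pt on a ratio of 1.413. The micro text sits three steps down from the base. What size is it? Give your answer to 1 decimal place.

Every step multiplies by the scale ratio.
21.0 ÷ 1.413³ = 21.0 ÷ 2.82115 ≈ 7.44

7.4pt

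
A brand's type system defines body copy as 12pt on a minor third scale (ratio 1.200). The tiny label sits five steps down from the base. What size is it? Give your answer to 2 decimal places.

4.82pt

12.0 ÷ 1.200⁵ = 12.0 ÷ 2.48832 ≈ 4.82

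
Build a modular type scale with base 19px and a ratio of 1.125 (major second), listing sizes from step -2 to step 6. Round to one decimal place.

15.0px, 16.9px, 19.0px, 21.4px, 24.0px, 27.1px, 30.4px, 34.2px, 38.5px

Step -2: 19.0 ÷ 1.125² = 15.0
Step -1: 19.0 ÷ 1.125 = 16.9
Step 0: 19px
Step 1: 19.0 × 1.125 = 21.4
Step 2: 19.0 × 1.125² = 24.0
Step 3: 19.0 × 1.125³ = 27.1
Step 4: 19.0 × 1.125⁴ = 30.4
Step 5: 19.0 × 1.125⁵ = 34.2
Step 6: 19.0 × 1.125⁶ = 38.5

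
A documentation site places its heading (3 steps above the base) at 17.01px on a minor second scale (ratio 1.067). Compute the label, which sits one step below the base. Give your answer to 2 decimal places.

13.12px

17.01 ÷ 1.067⁴ = 17.01 ÷ 1.29616 ≈ 13.123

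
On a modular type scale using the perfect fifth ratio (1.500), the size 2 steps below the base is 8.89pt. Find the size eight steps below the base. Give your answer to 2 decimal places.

0.78pt

8.89 ÷ 1.500⁶ = 8.89 ÷ 11.39062 ≈ 0.780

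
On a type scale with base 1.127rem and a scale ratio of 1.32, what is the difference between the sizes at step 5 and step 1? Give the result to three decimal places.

3.029rem

Step 1: 1.127 × 1.32 = 1.48764rem
Step 5: 1.127 × 1.32⁵ = 4.51641rem
Difference: 4.51641 − 1.48764 = 3.02877rem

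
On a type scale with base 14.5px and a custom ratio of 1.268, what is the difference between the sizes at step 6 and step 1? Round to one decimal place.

Step 1: 14.5 × 1.268 = 18.386px
Step 6: 14.5 × 1.268⁶ = 60.268px
Difference: 60.268 − 18.386 = 41.882px

41.9px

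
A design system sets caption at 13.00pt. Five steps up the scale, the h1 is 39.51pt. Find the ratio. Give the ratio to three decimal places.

1.249

r⁵ = 39.51 / 13.00, so r = (39.51/13.00)^(1/5).
r = 3.0392^(1/5) ≈ 1.2490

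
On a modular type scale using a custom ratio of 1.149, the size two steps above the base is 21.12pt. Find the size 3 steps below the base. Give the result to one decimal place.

21.12 ÷ 1.149⁵ = 21.12 ÷ 2.00263 ≈ 10.546

10.5pt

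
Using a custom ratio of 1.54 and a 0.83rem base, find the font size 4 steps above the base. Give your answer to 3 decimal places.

4.668rem

0.83 × 1.54⁴ = 0.83 × 5.62449 ≈ 4.668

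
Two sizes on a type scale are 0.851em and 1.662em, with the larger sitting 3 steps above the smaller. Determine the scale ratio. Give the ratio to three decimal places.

The ratio satisfies 0.851 × r³ = 1.662, so r = (1.662 / 0.851)^(1/3).
r = 1.9530^(1/3) ≈ 1.2500

1.250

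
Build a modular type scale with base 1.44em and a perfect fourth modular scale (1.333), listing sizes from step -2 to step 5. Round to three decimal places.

0.810em, 1.080em, 1.440em, 1.920em, 2.559em, 3.411em, 4.547em, 6.061em

Step -2: 1.44 ÷ 1.333² = 0.810
Step -1: 1.44 ÷ 1.333 = 1.080
Step 0: 1.44em
Step 1: 1.44 × 1.333 = 1.920
Step 2: 1.44 × 1.333² = 2.559
Step 3: 1.44 × 1.333³ = 3.411
Step 4: 1.44 × 1.333⁴ = 4.547
Step 5: 1.44 × 1.333⁵ = 6.061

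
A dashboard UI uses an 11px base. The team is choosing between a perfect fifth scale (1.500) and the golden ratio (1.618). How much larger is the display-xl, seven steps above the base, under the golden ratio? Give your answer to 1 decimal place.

Perfect fifth: 11.0 × 1.500⁷ = 187.945px
Golden ratio: 11.0 × 1.618⁷ = 319.332px
Difference: 319.332 − 187.945 = 131.387px

131.4px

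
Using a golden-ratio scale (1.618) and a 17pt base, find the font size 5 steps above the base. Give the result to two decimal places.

17.0 × 1.618⁵ = 17.0 × 11.08901 ≈ 188.51

188.51pt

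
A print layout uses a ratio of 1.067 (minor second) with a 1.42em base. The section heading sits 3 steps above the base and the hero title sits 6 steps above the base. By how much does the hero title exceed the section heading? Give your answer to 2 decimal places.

0.37em

Step 3: 1.42 × 1.067³ = 1.7250em
Step 6: 1.42 × 1.067⁶ = 2.0954em
Difference: 2.0954 − 1.7250 = 0.3704em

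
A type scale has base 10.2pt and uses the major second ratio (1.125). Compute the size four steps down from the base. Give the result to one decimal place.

10.2 ÷ 1.125⁴ = 10.2 ÷ 1.60181 ≈ 6.37

6.4pt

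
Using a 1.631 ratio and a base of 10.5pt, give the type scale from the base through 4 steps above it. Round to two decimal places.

Step 0: 10.5pt
Step 1: 10.5 × 1.631 = 17.13
Step 2: 10.5 × 1.631² = 27.93
Step 3: 10.5 × 1.631³ = 45.56
Step 4: 10.5 × 1.631⁴ = 74.30

10.50pt, 17.13pt, 27.93pt, 45.56pt, 74.30pt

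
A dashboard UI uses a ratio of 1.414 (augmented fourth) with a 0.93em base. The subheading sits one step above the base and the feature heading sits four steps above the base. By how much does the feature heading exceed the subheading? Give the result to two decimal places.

2.40em

Step 1: 0.93 × 1.414 = 1.3150em
Step 4: 0.93 × 1.414⁴ = 3.7178em
Difference: 3.7178 − 1.3150 = 2.4028em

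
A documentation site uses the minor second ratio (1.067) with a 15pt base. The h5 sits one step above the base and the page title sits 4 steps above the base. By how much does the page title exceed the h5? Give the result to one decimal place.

3.4pt

Step 1: 15.0 × 1.067 = 16.005pt
Step 4: 15.0 × 1.067⁴ = 19.442pt
Difference: 19.442 − 16.005 = 3.437pt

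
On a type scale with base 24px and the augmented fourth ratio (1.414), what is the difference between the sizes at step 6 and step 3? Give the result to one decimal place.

124.0px

Step 3: 24.0 × 1.414³ = 67.852px
Step 6: 24.0 × 1.414⁶ = 191.826px
Difference: 191.826 − 67.852 = 123.974px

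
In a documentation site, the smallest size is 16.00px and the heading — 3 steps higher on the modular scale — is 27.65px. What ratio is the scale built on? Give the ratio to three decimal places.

1.200

The ratio satisfies 16.00 × r³ = 27.65, so r = (27.65 / 16.00)^(1/3).
r = 1.7281^(1/3) ≈ 1.2000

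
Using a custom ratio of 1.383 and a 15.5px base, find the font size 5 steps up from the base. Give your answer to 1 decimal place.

78.4px

Each step on a modular scale multiplies by the ratio, so the size n steps from the base is base × ratioⁿ.
15.5 × 1.383⁵ = 15.5 × 5.05954 ≈ 78.42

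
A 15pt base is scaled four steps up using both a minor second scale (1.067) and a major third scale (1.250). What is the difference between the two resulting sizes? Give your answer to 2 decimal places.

17.18pt

Minor second: 15.0 × 1.067⁴ = 19.4424pt
Major third: 15.0 × 1.250⁴ = 36.6211pt
Difference: 36.6211 − 19.4424 = 17.1787pt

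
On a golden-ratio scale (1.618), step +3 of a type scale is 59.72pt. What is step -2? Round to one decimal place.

Moving from step +3 to step -2 is 5 steps down, so divide by r⁵.
59.72 ÷ 1.618⁵ = 59.72 ÷ 11.08901 ≈ 5.386

5.4pt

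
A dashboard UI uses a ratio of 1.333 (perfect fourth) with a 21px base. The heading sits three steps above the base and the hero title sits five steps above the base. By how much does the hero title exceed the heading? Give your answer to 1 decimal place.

Step 3: 21.0 × 1.333³ = 49.740px
Step 5: 21.0 × 1.333⁵ = 88.383px
Difference: 88.383 − 49.740 = 38.643px

38.6px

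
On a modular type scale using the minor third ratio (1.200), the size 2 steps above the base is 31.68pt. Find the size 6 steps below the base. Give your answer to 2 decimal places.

7.37pt

31.68 ÷ 1.200⁸ = 31.68 ÷ 4.29982 ≈ 7.368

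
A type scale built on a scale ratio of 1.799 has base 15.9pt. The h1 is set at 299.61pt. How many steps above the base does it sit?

5

1.799ⁿ = 299.61 / 15.9 = 18.8434
n = ln(18.8434) / ln(1.799) = 2.9362 / 0.5872 ≈ 5.00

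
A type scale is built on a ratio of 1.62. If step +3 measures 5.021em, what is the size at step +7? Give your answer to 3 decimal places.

34.582em

Moving from step +3 to step +7 is 4 steps up, so multiply by r⁴.
5.021 × 1.62⁴ = 5.021 × 6.88748 ≈ 34.582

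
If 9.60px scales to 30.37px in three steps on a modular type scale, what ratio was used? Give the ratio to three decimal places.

1.468

r³ = 30.37 / 9.60, so r = (30.37/9.60)^(1/3).
r = 3.1635^(1/3) ≈ 1.4680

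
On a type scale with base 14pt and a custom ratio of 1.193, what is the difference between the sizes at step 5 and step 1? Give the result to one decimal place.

Step 1: 14.0 × 1.193 = 16.702pt
Step 5: 14.0 × 1.193⁵ = 33.832pt
Difference: 33.832 − 16.702 = 17.130pt

17.1pt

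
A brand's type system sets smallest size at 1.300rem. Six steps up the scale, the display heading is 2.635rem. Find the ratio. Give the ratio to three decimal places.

The ratio satisfies 1.300 × r⁶ = 2.635, so r = (2.635 / 1.300)^(1/6).
r = 2.0269^(1/6) ≈ 1.1250

1.125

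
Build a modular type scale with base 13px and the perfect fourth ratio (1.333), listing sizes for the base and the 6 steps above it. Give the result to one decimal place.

13.0px, 17.3px, 23.1px, 30.8px, 41.0px, 54.7px, 72.9px

Step 0: 13px
Step 1: 13.0 × 1.333 = 17.3
Step 2: 13.0 × 1.333² = 23.1
Step 3: 13.0 × 1.333³ = 30.8
Step 4: 13.0 × 1.333⁴ = 41.0
Step 5: 13.0 × 1.333⁵ = 54.7
Step 6: 13.0 × 1.333⁶ = 72.9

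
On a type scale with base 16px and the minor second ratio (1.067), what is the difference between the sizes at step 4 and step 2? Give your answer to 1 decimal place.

Step 2: 16.0 × 1.067² = 18.216px
Step 4: 16.0 × 1.067⁴ = 20.739px
Difference: 20.739 − 18.216 = 2.523px

2.5px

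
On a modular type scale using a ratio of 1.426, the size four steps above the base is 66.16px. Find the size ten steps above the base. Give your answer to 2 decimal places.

Moving from step +4 to step +10 is 6 steps up, so multiply by r⁶.
66.16 × 1.426⁶ = 66.16 × 8.40847 ≈ 556.305

556.30px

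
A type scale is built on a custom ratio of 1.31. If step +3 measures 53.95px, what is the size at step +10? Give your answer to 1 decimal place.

357.2px

The gap is 10 − (3) = 7 steps, so the factor is 1.31^7.
53.95 × 1.31⁷ = 53.95 × 6.62063 ≈ 357.183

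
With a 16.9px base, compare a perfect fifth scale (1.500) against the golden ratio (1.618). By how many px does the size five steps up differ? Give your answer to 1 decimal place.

Perfect fifth: 16.9 × 1.500⁵ = 128.334px
Golden ratio: 16.9 × 1.618⁵ = 187.404px
Difference: 187.404 − 128.334 = 59.070px

59.1px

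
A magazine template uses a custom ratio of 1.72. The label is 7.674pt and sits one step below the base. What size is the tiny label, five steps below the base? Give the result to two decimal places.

The gap is -5 − (-1) = -4 steps, so the factor is 1.72^-4.
7.674 ÷ 1.72⁴ = 7.674 ÷ 8.75213 ≈ 0.877

0.88pt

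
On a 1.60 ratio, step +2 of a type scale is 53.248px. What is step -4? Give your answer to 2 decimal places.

3.17px

53.248 ÷ 1.60⁶ = 53.248 ÷ 16.77722 ≈ 3.174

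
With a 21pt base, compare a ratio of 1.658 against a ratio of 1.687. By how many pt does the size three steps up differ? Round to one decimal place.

At 1.658: 21.0 × 1.658³ = 95.713pt
At 1.687: 21.0 × 1.687³ = 100.824pt
Difference: 100.824 − 95.713 = 5.111pt

5.1pt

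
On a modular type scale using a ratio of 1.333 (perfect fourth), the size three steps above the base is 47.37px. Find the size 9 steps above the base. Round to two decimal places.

265.76px

47.37 × 1.333⁶ = 47.37 × 5.61023 ≈ 265.757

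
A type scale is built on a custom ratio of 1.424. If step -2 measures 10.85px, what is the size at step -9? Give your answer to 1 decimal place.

The gap is -9 − (-2) = -7 steps, so the factor is 1.424^-7.
10.85 ÷ 1.424⁷ = 10.85 ÷ 11.87326 ≈ 0.914

0.9px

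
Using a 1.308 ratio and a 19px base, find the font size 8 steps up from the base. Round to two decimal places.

19.0 × 1.308⁸ = 19.0 × 8.56765 ≈ 162.79

162.79px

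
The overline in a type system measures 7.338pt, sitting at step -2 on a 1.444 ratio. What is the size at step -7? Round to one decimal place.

1.2pt

Moving from step -2 to step -7 is 5 steps down, so divide by r⁵.
7.338 ÷ 1.444⁵ = 7.338 ÷ 6.27821 ≈ 1.169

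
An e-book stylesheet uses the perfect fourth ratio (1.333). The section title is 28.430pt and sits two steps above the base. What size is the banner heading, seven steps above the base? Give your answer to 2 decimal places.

119.65pt

28.430 × 1.333⁵ = 28.430 × 4.20873 ≈ 119.654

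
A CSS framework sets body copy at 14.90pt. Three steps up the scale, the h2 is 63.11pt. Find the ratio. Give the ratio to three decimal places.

r³ = 63.11 / 14.90, so r = (63.11/14.90)^(1/3).
r = 4.2356^(1/3) ≈ 1.6180

1.618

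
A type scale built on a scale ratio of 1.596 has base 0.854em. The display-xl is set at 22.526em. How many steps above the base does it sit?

1.596ⁿ = 22.526 / 0.854 = 26.3770
n = ln(26.3770) / ln(1.596) = 3.2725 / 0.4675 ≈ 7.00

7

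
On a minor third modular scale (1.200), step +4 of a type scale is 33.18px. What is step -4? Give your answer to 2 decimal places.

The gap is -4 − (4) = -8 steps, so the factor is 1.200^-8.
33.18 ÷ 1.200⁸ = 33.18 ÷ 4.29982 ≈ 7.717

7.72px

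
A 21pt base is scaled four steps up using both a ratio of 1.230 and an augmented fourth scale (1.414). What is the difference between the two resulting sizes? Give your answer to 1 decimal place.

35.9pt

At 1.230: 21.0 × 1.230⁴ = 48.066pt
Augmented fourth: 21.0 × 1.414⁴ = 83.949pt
Difference: 83.949 − 48.066 = 35.883pt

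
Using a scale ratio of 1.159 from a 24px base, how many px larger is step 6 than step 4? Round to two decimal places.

Step 4: 24.0 × 1.159⁴ = 43.3057px
Step 6: 24.0 × 1.159⁶ = 58.1717px
Difference: 58.1717 − 43.3057 = 14.8660px

14.87px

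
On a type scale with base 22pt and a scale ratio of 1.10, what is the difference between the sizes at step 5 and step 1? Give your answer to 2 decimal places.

Step 1: 22.0 × 1.10 = 24.2000pt
Step 5: 22.0 × 1.10⁵ = 35.4312pt
Difference: 35.4312 − 24.2000 = 11.2312pt

11.23pt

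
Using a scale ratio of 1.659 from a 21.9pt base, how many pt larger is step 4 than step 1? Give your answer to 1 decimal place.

129.6pt

Step 1: 21.9 × 1.659 = 36.332pt
Step 4: 21.9 × 1.659⁴ = 165.894pt
Difference: 165.894 − 36.332 = 129.562pt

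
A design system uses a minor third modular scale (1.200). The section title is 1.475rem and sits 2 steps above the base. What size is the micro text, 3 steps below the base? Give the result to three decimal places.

0.593rem

Moving from step +2 to step -3 is 5 steps down, so divide by r⁵.
1.475 ÷ 1.200⁵ = 1.475 ÷ 2.48832 ≈ 0.593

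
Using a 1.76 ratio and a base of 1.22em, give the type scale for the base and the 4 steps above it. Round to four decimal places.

1.2200em, 2.1472em, 3.7791em, 6.6512em, 11.7061em

Step 0: 1.22em
Step 1: 1.22 × 1.76 = 2.1472
Step 2: 1.22 × 1.76² = 3.7791
Step 3: 1.22 × 1.76³ = 6.6512
Step 4: 1.22 × 1.76⁴ = 11.7061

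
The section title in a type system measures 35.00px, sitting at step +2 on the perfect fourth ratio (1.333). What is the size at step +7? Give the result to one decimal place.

Moving from step +2 to step +7 is 5 steps up, so multiply by r⁵.
35.00 × 1.333⁵ = 35.00 × 4.20873 ≈ 147.305

147.3px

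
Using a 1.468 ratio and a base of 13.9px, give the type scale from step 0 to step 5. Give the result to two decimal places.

Step 0: 13.9px
Step 1: 13.9 × 1.468 = 20.41
Step 2: 13.9 × 1.468² = 29.95
Step 3: 13.9 × 1.468³ = 43.97
Step 4: 13.9 × 1.468⁴ = 64.55
Step 5: 13.9 × 1.468⁵ = 94.76

13.90px, 20.41px, 29.95px, 43.97px, 64.55px, 94.76px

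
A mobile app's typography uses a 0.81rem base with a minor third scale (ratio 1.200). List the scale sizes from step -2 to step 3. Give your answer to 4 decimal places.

Step -2: 0.81 ÷ 1.200² = 0.5625
Step -1: 0.81 ÷ 1.200 = 0.6750
Step 0: 0.81rem
Step 1: 0.81 × 1.200 = 0.9720
Step 2: 0.81 × 1.200² = 1.1664
Step 3: 0.81 × 1.200³ = 1.3997

0.5625rem, 0.6750rem, 0.8100rem, 0.9720rem, 1.1664rem, 1.3997rem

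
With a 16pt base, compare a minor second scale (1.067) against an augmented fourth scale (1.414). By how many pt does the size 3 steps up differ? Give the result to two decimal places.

25.80pt

Minor second: 16.0 × 1.067³ = 19.4363pt
Augmented fourth: 16.0 × 1.414³ = 45.2343pt
Difference: 45.2343 − 19.4363 = 25.7980pt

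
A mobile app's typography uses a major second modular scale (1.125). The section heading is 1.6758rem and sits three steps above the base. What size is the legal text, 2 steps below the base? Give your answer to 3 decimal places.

0.930rem

Moving from step +3 to step -2 is 5 steps down, so divide by r⁵.
1.6758 ÷ 1.125⁵ = 1.6758 ÷ 1.80203 ≈ 0.930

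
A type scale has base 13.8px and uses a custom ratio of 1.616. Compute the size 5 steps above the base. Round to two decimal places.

152.08px

13.8 × 1.616⁵ = 13.8 × 11.02064 ≈ 152.08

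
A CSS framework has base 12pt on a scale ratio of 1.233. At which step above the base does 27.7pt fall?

1.233ⁿ = 27.7 / 12 = 2.3083
n = ln(2.3083) / ln(1.233) = 0.8365 / 0.2095 ≈ 3.99

4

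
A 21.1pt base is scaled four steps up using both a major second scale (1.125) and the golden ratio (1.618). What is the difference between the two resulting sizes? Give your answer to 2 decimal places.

110.81pt

Major second: 21.1 × 1.125⁴ = 33.7981pt
Golden ratio: 21.1 × 1.618⁴ = 144.6094pt
Difference: 144.6094 − 33.7981 = 110.8113pt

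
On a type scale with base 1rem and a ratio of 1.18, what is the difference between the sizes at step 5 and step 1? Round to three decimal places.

1.108rem

Step 1: 1.0 × 1.18 = 1.18000rem
Step 5: 1.0 × 1.18⁵ = 2.28776rem
Difference: 2.28776 − 1.18000 = 1.10776rem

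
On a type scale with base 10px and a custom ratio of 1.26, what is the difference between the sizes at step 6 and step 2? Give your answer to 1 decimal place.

Step 2: 10.0 × 1.26² = 15.876px
Step 6: 10.0 × 1.26⁶ = 40.015px
Difference: 40.015 − 15.876 = 24.139px

24.1px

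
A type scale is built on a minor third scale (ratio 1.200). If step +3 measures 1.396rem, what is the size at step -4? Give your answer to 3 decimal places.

The gap is -4 − (3) = -7 steps, so the factor is 1.200^-7.
1.396 ÷ 1.200⁷ = 1.396 ÷ 3.58318 ≈ 0.390

0.390rem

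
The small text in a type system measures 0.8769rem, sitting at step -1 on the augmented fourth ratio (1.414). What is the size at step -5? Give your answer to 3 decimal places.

Moving from step -1 to step -5 is 4 steps down, so divide by r⁴.
0.8769 ÷ 1.414⁴ = 0.8769 ÷ 3.99758 ≈ 0.219

0.219rem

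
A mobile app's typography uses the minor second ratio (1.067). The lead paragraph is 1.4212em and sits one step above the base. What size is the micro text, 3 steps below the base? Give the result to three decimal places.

1.096em

Moving from step +1 to step -3 is 4 steps down, so divide by r⁴.
1.4212 ÷ 1.067⁴ = 1.4212 ÷ 1.29616 ≈ 1.096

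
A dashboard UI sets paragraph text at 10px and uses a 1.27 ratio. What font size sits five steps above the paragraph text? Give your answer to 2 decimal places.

A modular type scale is a geometric sequence: sizeₙ = base × rⁿ.
10.0 × 1.27⁵ = 10.0 × 3.30384 ≈ 33.04

33.04px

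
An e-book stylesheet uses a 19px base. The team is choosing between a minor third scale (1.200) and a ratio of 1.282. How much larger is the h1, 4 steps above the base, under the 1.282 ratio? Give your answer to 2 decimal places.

Minor third: 19.0 × 1.200⁴ = 39.3984px
At 1.282: 19.0 × 1.282⁴ = 51.3223px
Difference: 51.3223 − 39.3984 = 11.9239px

11.92px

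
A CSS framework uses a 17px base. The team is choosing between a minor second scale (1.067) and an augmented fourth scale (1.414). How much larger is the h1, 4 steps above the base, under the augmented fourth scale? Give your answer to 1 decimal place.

Minor second: 17.0 × 1.067⁴ = 22.035px
Augmented fourth: 17.0 × 1.414⁴ = 67.959px
Difference: 67.959 − 22.035 = 45.924px

45.9px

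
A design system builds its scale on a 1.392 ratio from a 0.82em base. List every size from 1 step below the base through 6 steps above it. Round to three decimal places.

0.589em, 0.820em, 1.141em, 1.589em, 2.212em, 3.079em, 4.286em, 5.966em

Step -1: 0.82 ÷ 1.392 = 0.589
Step 0: 0.82em
Step 1: 0.82 × 1.392 = 1.141
Step 2: 0.82 × 1.392² = 1.589
Step 3: 0.82 × 1.392³ = 2.212
Step 4: 0.82 × 1.392⁴ = 3.079
Step 5: 0.82 × 1.392⁵ = 4.286
Step 6: 0.82 × 1.392⁶ = 5.966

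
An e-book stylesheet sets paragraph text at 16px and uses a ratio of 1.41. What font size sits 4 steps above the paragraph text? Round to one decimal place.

63.2px

16.0 × 1.41⁴ = 16.0 × 3.95254 ≈ 63.24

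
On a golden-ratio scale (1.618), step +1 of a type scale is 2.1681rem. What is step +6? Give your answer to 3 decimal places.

24.042rem

2.1681 × 1.618⁵ = 2.1681 × 11.08901 ≈ 24.042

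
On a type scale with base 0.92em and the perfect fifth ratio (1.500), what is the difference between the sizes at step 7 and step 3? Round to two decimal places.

Step 3: 0.92 × 1.500³ = 3.1050em
Step 7: 0.92 × 1.500⁷ = 15.7191em
Difference: 15.7191 − 3.1050 = 12.6141em

12.61em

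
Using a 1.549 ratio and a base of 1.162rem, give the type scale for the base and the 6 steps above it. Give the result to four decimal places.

Step 0: 1.162rem
Step 1: 1.162 × 1.549 = 1.7999
Step 2: 1.162 × 1.549² = 2.7881
Step 3: 1.162 × 1.549³ = 4.3188
Step 4: 1.162 × 1.549⁴ = 6.6898
Step 5: 1.162 × 1.549⁵ = 10.3625
Step 6: 1.162 × 1.549⁶ = 16.0515

1.1620rem, 1.7999rem, 2.7881rem, 4.3188rem, 6.6898rem, 10.3625rem, 16.0515rem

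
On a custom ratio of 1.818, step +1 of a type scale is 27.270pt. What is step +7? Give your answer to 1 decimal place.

984.6pt

Moving from step +1 to step +7 is 6 steps up, so multiply by r⁶.
27.270 × 1.818⁶ = 27.270 × 36.10466 ≈ 984.574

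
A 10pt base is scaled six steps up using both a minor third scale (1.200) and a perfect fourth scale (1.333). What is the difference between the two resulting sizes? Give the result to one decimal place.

26.2pt

Minor third: 10.0 × 1.200⁶ = 29.860pt
Perfect fourth: 10.0 × 1.333⁶ = 56.102pt
Difference: 56.102 − 29.860 = 26.242pt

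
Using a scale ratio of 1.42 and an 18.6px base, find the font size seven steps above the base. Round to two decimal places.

216.54px

18.6 × 1.42⁷ = 18.6 × 11.64175 ≈ 216.54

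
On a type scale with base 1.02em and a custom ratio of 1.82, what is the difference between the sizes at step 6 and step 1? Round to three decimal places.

Step 1: 1.02 × 1.82 = 1.85640em
Step 6: 1.02 × 1.82⁶ = 37.07050em
Difference: 37.07050 − 1.85640 = 35.21410em

35.214em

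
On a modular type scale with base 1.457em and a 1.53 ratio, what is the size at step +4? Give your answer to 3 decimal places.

Every step multiplies by the scale ratio.
1.457 × 1.53⁴ = 1.457 × 5.47981 ≈ 7.984

7.984em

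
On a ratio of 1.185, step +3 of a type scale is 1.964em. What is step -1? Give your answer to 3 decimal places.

0.996em

1.964 ÷ 1.185⁴ = 1.964 ÷ 1.97185 ≈ 0.996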